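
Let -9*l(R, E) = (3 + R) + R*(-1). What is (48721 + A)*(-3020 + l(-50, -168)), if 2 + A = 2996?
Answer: -468589615/3 ≈ -1.5620e+8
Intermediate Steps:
A = 2994 (A = -2 + 2996 = 2994)
l(R, E) = -⅓ (l(R, E) = -((3 + R) + R*(-1))/9 = -((3 + R) - R)/9 = -⅑*3 = -⅓)
(48721 + A)*(-3020 + l(-50, -168)) = (48721 + 2994)*(-3020 - ⅓) = 51715*(-9061/3) = -468589615/3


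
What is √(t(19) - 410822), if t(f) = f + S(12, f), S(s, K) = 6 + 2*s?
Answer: I*√410773 ≈ 640.92*I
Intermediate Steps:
t(f) = 30 + f (t(f) = f + (6 + 2*12) = f + (6 + 24) = f + 30 = 30 + f)
√(t(19) - 410822) = √((30 + 19) - 410822) = √(49 - 410822) = √(-410773) = I*√410773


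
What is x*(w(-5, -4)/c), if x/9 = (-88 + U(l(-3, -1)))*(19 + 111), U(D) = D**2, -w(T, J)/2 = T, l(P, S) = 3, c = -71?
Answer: 924300/71 ≈ 13018.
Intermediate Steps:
w(T, J) = -2*T
x = -92430 (x = 9*((-88 + 3**2)*(19 + 111)) = 9*((-88 + 9)*130) = 9*(-79*130) = 9*(-10270) = -92430)
x*(w(-5, -4)/c) = -92430*(-2*(-5))/(-71) = -924300*(-1)/71 = -92430*(-10/71) = 924300/71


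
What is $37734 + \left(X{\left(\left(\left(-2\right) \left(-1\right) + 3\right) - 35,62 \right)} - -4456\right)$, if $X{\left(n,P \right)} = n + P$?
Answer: $42222$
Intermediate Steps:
$X{\left(n,P \right)} = P + n$
$37734 + \left(X{\left(\left(\left(-2\right) \left(-1\right) + 3\right) - 35,62 \right)} - -4456\right) = 37734 + \left(\left(62 + \left(\left(\left(-2\right) \left(-1\right) + 3\right) - 35\right)\right) - -4456\right) = 37734 + \left(\left(62 + \left(\left(2 + 3\right) - 35\right)\right) + 4456\right) = 37734 + \left(\left(62 + \left(5 - 35\right)\right) + 4456\right) = 37734 + \left(\left(62 - 30\right) + 4456\right) = 37734 + \left(32 + 4456\right) = 37734 + 4488 = 42222$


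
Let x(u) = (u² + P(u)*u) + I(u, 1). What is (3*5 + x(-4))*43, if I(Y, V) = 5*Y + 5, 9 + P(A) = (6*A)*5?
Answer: 22876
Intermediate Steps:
P(A) = -9 + 30*A (P(A) = -9 + (6*A)*5 = -9 + 30*A)
I(Y, V) = 5 + 5*Y
x(u) = 5 + u² + 5*u + u*(-9 + 30*u) (x(u) = (u² + (-9 + 30*u)*u) + (5 + 5*u) = (u² + u*(-9 + 30*u)) + (5 + 5*u) = 5 + u² + 5*u + u*(-9 + 30*u))
(3*5 + x(-4))*43 = (3*5 + (5 - 4*(-4) + 31*(-4)²))*43 = (15 + (5 + 16 + 31*16))*43 = (15 + (5 + 16 + 496))*43 = (15 + 517)*43 = 532*43 = 22876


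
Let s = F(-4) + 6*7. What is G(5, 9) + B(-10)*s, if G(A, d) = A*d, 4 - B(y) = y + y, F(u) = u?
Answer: 957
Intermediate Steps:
B(y) = 4 - 2*y (B(y) = 4 - (y + y) = 4 - 2*y)
s = 38 (s = -4 + 6*7 = -4 + 42 = 38)
G(5, 9) + B(-10)*s = 5*9 + (4 - 2*(-10))*38 = 45 + (4 + 20)*38 = 45 + 24*38 = 45 + 912 = 957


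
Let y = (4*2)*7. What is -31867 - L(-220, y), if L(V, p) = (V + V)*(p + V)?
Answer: -104027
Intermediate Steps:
y = 56 (y = 8*7 = 56)
L(V, p) = 2*V*(V + p) (L(V, p) = (2*V)*(V + p) = 2*V*(V + p))
-31867 - L(-220, y) = -31867 - 2*(-220)*(-220 + 56) = -31867 - 2*(-220)*(-164) = -31867 - 1*72160 = -31867 - 72160 = -104027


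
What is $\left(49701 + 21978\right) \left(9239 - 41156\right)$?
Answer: $-2287778643$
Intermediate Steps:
$\left(49701 + 21978\right) \left(9239 - 41156\right) = 71679 \left(-31917\right) = -2287778643$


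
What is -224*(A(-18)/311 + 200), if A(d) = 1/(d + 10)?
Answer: -13932772/311 ≈ -44800.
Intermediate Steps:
A(d) = 1/(10 + d)
-224*(A(-18)/311 + 200) = -224*(1/((10 - 18)*311) + 200) = -224*((1/311)/(-8) + 200) = -224*(-⅛*1/311 + 200) = -224*(-1/2488 + 200) = -224*497599/2488 = -13932772/311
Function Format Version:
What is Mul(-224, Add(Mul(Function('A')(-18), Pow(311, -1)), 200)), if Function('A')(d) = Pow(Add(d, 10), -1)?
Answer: Rational(-13932772, 311) ≈ -44800.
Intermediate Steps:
Function('A')(d) = Pow(Add(10, d), -1)
Mul(-224, Add(Mul(Function('A')(-18), Pow(311, -1)), 200)) = Mul(-224, Add(Mul(Pow(Add(10, -18), -1), Pow(311, -1)), 200)) = Mul(-224, Add(Mul(Pow(-8, -1), Rational(1, 311)), 200)) = Mul(-224, Add(Mul(Rational(-1, 8), Rational(1, 311)), 200)) = Mul(-224, Add(Rational(-1, 2488), 200)) = Mul(-224, Rational(497599, 2488)) = Rational(-13932772, 311)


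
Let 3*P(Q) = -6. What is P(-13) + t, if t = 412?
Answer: 410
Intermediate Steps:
P(Q) = -2 (P(Q) = (⅓)*(-6) = -2)
P(-13) + t = -2 + 412 = 410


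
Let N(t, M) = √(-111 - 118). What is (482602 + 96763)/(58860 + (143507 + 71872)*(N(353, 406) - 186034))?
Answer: -171954493546174/11892038843355299559 - 308106307*I*√229/3964012947785099853 ≈ -1.446e-5 - 1.1762e-9*I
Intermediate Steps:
N(t, M) = I*√229 (N(t, M) = √(-229) = I*√229)
(482602 + 96763)/(58860 + (143507 + 71872)*(N(353, 406) - 186034)) = (482602 + 96763)/(58860 + (143507 + 71872)*(I*√229 - 186034)) = 579365/(58860 + 215379*(-186034 + I*√229)) = 579365/(58860 + (-40067816886 + 215379*I*√229)) = 579365/(-40067758026 + 215379*I*√229)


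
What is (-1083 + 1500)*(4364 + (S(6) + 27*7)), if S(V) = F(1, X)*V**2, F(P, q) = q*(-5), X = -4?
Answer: 2198841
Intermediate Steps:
F(P, q) = -5*q
S(V) = 20*V**2 (S(V) = (-5*(-4))*V**2 = 20*V**2)
(-1083 + 1500)*(4364 + (S(6) + 27*7)) = (-1083 + 1500)*(4364 + (20*6**2 + 27*7)) = 417*(4364 + (20*36 + 189)) = 417*(4364 + (720 + 189)) = 417*(4364 + 909) = 417*5273 = 2198841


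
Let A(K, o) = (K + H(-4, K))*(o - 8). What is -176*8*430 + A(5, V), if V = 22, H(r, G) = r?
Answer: -605426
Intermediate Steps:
A(K, o) = (-8 + o)*(-4 + K) (A(K, o) = (K - 4)*(o - 8) = (-4 + K)*(-8 + o) = (-8 + o)*(-4 + K))
-176*8*430 + A(5, V) = -176*8*430 + (32 - 8*5 - 4*22 + 5*22) = -1408*430 + (32 - 40 - 88 + 110) = -605440 + 14 = -605426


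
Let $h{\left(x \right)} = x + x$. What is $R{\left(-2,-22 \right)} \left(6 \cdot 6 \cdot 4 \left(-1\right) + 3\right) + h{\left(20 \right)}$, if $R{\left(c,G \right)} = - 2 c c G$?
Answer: $-24776$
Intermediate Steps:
$h{\left(x \right)} = 2 x$
$R{\left(c,G \right)} = - 2 G c^{2}$ ($R{\left(c,G \right)} = - 2 c^{2} G = - 2 G c^{2}$)
$R{\left(-2,-22 \right)} \left(6 \cdot 6 \cdot 4 \left(-1\right) + 3\right) + h{\left(20 \right)} = \left(-2\right) \left(-22\right) \left(-2\right)^{2} \left(6 \cdot 6 \cdot 4 \left(-1\right) + 3\right) + 2 \cdot 20 = \left(-2\right) \left(-22\right) 4 \left(36 \cdot 4 \left(-1\right) + 3\right) + 40 = 176 \left(144 \left(-1\right) + 3\right) + 40 = 176 \left(-144 + 3\right) + 40 = 176 \left(-141\right) + 40 = -24816 + 40 = -24776$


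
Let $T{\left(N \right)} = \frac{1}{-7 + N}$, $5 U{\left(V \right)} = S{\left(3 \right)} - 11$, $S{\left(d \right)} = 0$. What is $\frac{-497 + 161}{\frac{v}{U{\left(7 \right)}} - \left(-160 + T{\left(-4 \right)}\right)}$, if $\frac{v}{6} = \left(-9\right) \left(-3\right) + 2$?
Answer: $- \frac{112}{27} \approx -4.1481$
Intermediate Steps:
$U{\left(V \right)} = - \frac{11}{5}$ ($U{\left(V \right)} = \frac{0 - 11}{5} = \frac{1}{5} \left(-11\right) = - \frac{11}{5}$)
$v = 174$ ($v = 6 \left(\left(-9\right) \left(-3\right) + 2\right) = 6 \left(27 + 2\right) = 6 \cdot 29 = 174$)
$\frac{-497 + 161}{\frac{v}{U{\left(7 \right)}} - \left(-160 + T{\left(-4 \right)}\right)} = \frac{-497 + 161}{\frac{174}{- \frac{11}{5}} + \left(160 - \frac{1}{-7 - 4}\right)} = - \frac{336}{174 \left(- \frac{5}{11}\right) + \left(160 - \frac{1}{-11}\right)} = - \frac{336}{- \frac{870}{11} + \left(160 - - \frac{1}{11}\right)} = - \frac{336}{- \frac{870}{11} + \left(160 + \frac{1}{11}\right)} = - \frac{336}{- \frac{870}{11} + \frac{1761}{11}} = - \frac{336}{81} = \left(-336\right) \frac{1}{81} = - \frac{112}{27}$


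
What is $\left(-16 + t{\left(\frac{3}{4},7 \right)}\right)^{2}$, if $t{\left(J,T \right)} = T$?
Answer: $81$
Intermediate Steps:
$\left(-16 + t{\left(\frac{3}{4},7 \right)}\right)^{2} = \left(-16 + 7\right)^{2} = \left(-9\right)^{2} = 81$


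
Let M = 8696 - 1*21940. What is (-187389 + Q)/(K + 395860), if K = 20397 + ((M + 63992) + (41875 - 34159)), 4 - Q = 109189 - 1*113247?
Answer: -3459/8957 ≈ -0.38618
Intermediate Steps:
M = -13244 (M = 8696 - 21940 = -13244)
Q = 4062 (Q = 4 - (109189 - 1*113247) = 4 - (109189 - 113247) = 4 - 1*(-4058) = 4 + 4058 = 4062)
K = 78861 (K = 20397 + ((-13244 + 63992) + (41875 - 34159)) = 20397 + (50748 + 7716) = 20397 + 58464 = 78861)
(-187389 + Q)/(K + 395860) = (-187389 + 4062)/(78861 + 395860) = -183327/474721 = -183327*1/474721 = -3459/8957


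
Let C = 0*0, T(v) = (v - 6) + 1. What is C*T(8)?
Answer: 0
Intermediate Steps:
T(v) = -5 + v (T(v) = (-6 + v) + 1 = -5 + v)
C = 0
C*T(8) = 0*(-5 + 8) = 0*3 = 0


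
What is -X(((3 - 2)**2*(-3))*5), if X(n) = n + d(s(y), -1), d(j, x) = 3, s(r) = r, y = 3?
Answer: 12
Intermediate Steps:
X(n) = 3 + n (X(n) = n + 3 = 3 + n)
-X(((3 - 2)**2*(-3))*5) = -(3 + ((3 - 2)**2*(-3))*5) = -(3 + (1**2*(-3))*5) = -(3 + (1*(-3))*5) = -(3 - 3*5) = -(3 - 15) = -1*(-12) = 12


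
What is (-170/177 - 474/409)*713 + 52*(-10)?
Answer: -147038524/72393 ≈ -2031.1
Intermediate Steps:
(-170/177 - 474/409)*713 + 52*(-10) = (-170*1/177 - 474*1/409)*713 - 520 = (-170/177 - 474/409)*713 - 520 = -153428/72393*713 - 520 = -109394164/72393 - 520 = -147038524/72393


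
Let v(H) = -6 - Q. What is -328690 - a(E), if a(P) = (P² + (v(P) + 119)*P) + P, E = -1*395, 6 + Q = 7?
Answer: -440080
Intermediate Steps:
Q = 1 (Q = -6 + 7 = 1)
v(H) = -7 (v(H) = -6 - 1*1 = -6 - 1 = -7)
E = -395
a(P) = P² + 113*P (a(P) = (P² + (-7 + 119)*P) + P = (P² + 112*P) + P = P² + 113*P)
-328690 - a(E) = -328690 - (-395)*(113 - 395) = -328690 - (-395)*(-282) = -328690 - 1*111390 = -328690 - 111390 = -440080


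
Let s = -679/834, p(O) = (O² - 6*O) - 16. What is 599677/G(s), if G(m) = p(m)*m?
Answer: 347868852133608/4936424381 ≈ 70470.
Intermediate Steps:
p(O) = -16 + O² - 6*O
s = -679/834 (s = -679*1/834 = -679/834 ≈ -0.81415)
G(m) = m*(-16 + m² - 6*m) (G(m) = (-16 + m² - 6*m)*m = m*(-16 + m² - 6*m))
599677/G(s) = 599677/((-679*(-16 + (-679/834)² - 6*(-679/834))/834)) = 599677/((-679*(-16 + 461041/695556 + 679/139)/834)) = 599677/((-679/834*(-7270139/695556))) = 599677/(4936424381/580093704) = 599677*(580093704/4936424381) = 347868852133608/4936424381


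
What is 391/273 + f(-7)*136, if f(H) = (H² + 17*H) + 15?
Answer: -2041649/273 ≈ -7478.6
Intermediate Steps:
f(H) = 15 + H² + 17*H
391/273 + f(-7)*136 = 391/273 + (15 + (-7)² + 17*(-7))*136 = 391*(1/273) + (15 + 49 - 119)*136 = 391/273 - 55*136 = 391/273 - 7480 = -2041649/273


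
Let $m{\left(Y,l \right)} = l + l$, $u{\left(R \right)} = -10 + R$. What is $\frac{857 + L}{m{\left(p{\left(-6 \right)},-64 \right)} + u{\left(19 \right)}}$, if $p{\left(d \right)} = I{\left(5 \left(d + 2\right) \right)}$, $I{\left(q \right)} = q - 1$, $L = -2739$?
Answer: $\frac{1882}{119} \approx 15.815$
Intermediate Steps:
$I{\left(q \right)} = -1 + q$
$p{\left(d \right)} = 9 + 5 d$ ($p{\left(d \right)} = -1 + 5 \left(d + 2\right) = -1 + 5 \left(2 + d\right) = -1 + \left(10 + 5 d\right) = 9 + 5 d$)
$m{\left(Y,l \right)} = 2 l$
$\frac{857 + L}{m{\left(p{\left(-6 \right)},-64 \right)} + u{\left(19 \right)}} = \frac{857 - 2739}{2 \left(-64\right) + \left(-10 + 19\right)} = - \frac{1882}{-128 + 9} = - \frac{1882}{-119} = \left(-1882\right) \left(- \frac{1}{119}\right) = \frac{1882}{119}$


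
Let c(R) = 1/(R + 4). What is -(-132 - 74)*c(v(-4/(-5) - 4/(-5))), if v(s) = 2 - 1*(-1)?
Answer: 206/7 ≈ 29.429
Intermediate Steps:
v(s) = 3 (v(s) = 2 + 1 = 3)
c(R) = 1/(4 + R)
-(-132 - 74)*c(v(-4/(-5) - 4/(-5))) = -(-132 - 74)/(4 + 3) = -(-206)/7 = -1*(-206/7) = 206/7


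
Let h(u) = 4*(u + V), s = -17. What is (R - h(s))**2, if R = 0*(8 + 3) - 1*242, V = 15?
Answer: 54756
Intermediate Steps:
h(u) = 60 + 4*u (h(u) = 4*(u + 15) = 4*(15 + u) = 60 + 4*u)
R = -242 (R = 0*11 - 242 = 0 - 242 = -242)
(R - h(s))**2 = (-242 - (60 + 4*(-17)))**2 = (-242 - (60 - 68))**2 = (-242 - 1*(-8))**2 = (-242 + 8)**2 = (-234)**2 = 54756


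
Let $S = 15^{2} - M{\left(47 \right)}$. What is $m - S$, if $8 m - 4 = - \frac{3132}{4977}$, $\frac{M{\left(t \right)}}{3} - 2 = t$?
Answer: $- \frac{42901}{553} \approx -77.579$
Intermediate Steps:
$M{\left(t \right)} = 6 + 3 t$
$S = 78$ ($S = 15^{2} - \left(6 + 3 \cdot 47\right) = 225 - \left(6 + 141\right) = 225 - 147 = 78$)
$m = \frac{233}{553}$ ($m = \frac{1}{2} + \frac{\left(-3132\right) \frac{1}{4977}}{8} = \frac{1}{2} + \frac{1}{8} \left(- \frac{348}{553}\right) = \frac{1}{2} - \frac{87}{1106} = \frac{233}{553} \approx 0.42134$)
$m - S = \frac{233}{553} - 78 = - \frac{42901}{553}$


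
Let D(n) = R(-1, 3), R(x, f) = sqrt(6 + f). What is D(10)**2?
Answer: 9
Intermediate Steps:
D(n) = 3 (D(n) = sqrt(6 + 3) = sqrt(9) = 3)
D(10)**2 = 3**2 = 9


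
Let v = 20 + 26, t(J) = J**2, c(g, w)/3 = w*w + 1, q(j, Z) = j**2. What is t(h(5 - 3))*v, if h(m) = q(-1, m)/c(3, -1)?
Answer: 23/18 ≈ 1.2778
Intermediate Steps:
c(g, w) = 3 + 3*w**2 (c(g, w) = 3*(w*w + 1) = 3*(w**2 + 1) = 3*(1 + w**2) = 3 + 3*w**2)
h(m) = 1/6 (h(m) = (-1)**2/(3 + 3*(-1)**2) = 1/(3 + 3*1) = 1/(3 + 3) = 1/6)
v = 46
t(h(5 - 3))*v = (1/6)**2*46 = (1/36)*46 = 23/18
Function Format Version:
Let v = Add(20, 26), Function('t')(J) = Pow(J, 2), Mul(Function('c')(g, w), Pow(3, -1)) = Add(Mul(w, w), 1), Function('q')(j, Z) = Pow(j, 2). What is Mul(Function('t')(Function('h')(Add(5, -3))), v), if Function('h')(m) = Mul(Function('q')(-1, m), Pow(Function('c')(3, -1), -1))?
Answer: Rational(23, 18) ≈ 1.2778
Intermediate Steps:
Function('c')(g, w) = Add(3, Mul(3, Pow(w, 2))) (Function('c')(g, w) = Mul(3, Add(Mul(w, w), 1)) = Mul(3, Add(Pow(w, 2), 1)) = Mul(3, Add(1, Pow(w, 2))) = Add(3, Mul(3, Pow(w, 2))))
Function('h')(m) = Rational(1, 6) (Function('h')(m) = Mul(Pow(-1, 2), Pow(Add(3, Mul(3, Pow(-1, 2))), -1)) = Mul(1, Pow(Add(3, Mul(3, 1)), -1)) = Mul(1, Pow(Add(3, 3), -1)) = Mul(1, Pow(6, -1)) = Mul(1, Rational(1, 6)) = Rational(1, 6))
v = 46
Mul(Function('t')(Function('h')(Add(5, -3))), v) = Mul(Pow(Rational(1, 6), 2), 46) = Mul(Rational(1, 36), 46) = Rational(23, 18)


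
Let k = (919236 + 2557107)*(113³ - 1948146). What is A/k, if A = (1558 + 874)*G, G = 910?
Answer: -170240/135109140339 ≈ -1.2600e-6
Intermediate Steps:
k = -1756418824407 (k = 3476343*(1442897 - 1948146) = 3476343*(-505249) = -1756418824407)
A = 2213120 (A = (1558 + 874)*910 = 2432*910 = 2213120)
A/k = 2213120/(-1756418824407) = 2213120*(-1/1756418824407) = -170240/135109140339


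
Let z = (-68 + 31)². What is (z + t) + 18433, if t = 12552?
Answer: 32354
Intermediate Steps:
z = 1369 (z = (-37)² = 1369)
(z + t) + 18433 = (1369 + 12552) + 18433 = 13921 + 18433 = 32354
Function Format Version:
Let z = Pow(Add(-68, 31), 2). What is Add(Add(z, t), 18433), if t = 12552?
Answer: 32354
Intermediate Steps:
z = 1369 (z = Pow(-37, 2) = 1369)
Add(Add(z, t), 18433) = Add(Add(1369, 12552), 18433) = Add(13921, 18433) = 32354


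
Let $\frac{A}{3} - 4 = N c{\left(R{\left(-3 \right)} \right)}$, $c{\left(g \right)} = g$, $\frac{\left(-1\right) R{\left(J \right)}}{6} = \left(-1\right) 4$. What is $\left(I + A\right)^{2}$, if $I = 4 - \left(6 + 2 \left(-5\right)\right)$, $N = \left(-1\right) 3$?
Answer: $38416$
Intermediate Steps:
$R{\left(J \right)} = 24$ ($R{\left(J \right)} = - 6 \left(\left(-1\right) 4\right) = \left(-6\right) \left(-4\right) = 24$)
$N = -3$
$A = -204$ ($A = 12 + 3 \left(\left(-3\right) 24\right) = 12 + 3 \left(-72\right) = 12 - 216 = -204$)
$I = 8$ ($I = 4 - \left(6 - 10\right) = 4 - -4 = 4 + 4 = 8$)
$\left(I + A\right)^{2} = \left(8 - 204\right)^{2} = \left(-196\right)^{2} = 38416$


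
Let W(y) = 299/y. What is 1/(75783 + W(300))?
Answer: 300/22735199 ≈ 1.3195e-5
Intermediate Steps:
1/(75783 + W(300)) = 1/(75783 + 299/300) = 1/(22735199/300) = 300/22735199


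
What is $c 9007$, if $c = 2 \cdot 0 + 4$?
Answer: $36028$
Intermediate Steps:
$c = 4$ ($c = 0 + 4 = 4$)
$c 9007 = 4 \cdot 9007 = 36028$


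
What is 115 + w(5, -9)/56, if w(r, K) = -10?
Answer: 3215/28 ≈ 114.82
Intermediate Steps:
115 + w(5, -9)/56 = 115 - 10/56 = 115 + (1/56)*(-10) = 115 - 5/28 = 3215/28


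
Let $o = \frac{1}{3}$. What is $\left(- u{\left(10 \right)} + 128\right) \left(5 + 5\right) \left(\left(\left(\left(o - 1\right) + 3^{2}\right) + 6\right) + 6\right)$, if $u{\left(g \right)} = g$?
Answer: $\frac{71980}{3} \approx 23993.0$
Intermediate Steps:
$o = \frac{1}{3} \approx 0.33333$
$\left(- u{\left(10 \right)} + 128\right) \left(5 + 5\right) \left(\left(\left(\left(o - 1\right) + 3^{2}\right) + 6\right) + 6\right) = \left(\left(-1\right) 10 + 128\right) \left(5 + 5\right) \left(\left(\left(\left(\frac{1}{3} - 1\right) + 3^{2}\right) + 6\right) + 6\right) = \left(-10 + 128\right) 10 \left(\left(\left(- \frac{2}{3} + 9\right) + 6\right) + 6\right) = 118 \cdot 10 \left(\left(\frac{25}{3} + 6\right) + 6\right) = 118 \cdot 10 \left(\frac{43}{3} + 6\right) = 118 \cdot 10 \cdot \frac{61}{3} = 118 \cdot \frac{610}{3} = \frac{71980}{3}$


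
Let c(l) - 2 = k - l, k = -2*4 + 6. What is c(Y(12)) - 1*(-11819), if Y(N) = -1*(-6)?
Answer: 11813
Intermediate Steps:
Y(N) = 6
k = -2 (k = -8 + 6 = -2)
c(l) = -l (c(l) = 2 + (-2 - l) = -l)
c(Y(12)) - 1*(-11819) = -1*6 - 1*(-11819) = -6 + 11819 = 11813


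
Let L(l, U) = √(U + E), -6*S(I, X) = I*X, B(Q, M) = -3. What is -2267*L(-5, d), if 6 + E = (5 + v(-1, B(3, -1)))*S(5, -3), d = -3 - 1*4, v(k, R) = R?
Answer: -4534*I*√2 ≈ -6412.0*I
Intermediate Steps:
S(I, X) = -I*X/6
d = -7 (d = -3 - 4 = -7)
E = -1 (E = -6 + (5 - 3)*(-⅙*5*(-3)) = -6 + 2*(5/2) = -6 + 5 = -1)
L(l, U) = √(-1 + U) (L(l, U) = √(U - 1) = √(-1 + U))
-2267*L(-5, d) = -2267*√(-1 - 7) = -4534*I*√2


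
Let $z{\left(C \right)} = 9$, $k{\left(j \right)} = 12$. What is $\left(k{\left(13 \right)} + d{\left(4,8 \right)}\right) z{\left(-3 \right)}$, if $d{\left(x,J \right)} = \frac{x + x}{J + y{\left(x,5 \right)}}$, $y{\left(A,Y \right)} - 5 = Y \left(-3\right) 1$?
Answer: $72$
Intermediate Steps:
$y{\left(A,Y \right)} = 5 - 3 Y$ ($y{\left(A,Y \right)} = 5 + Y \left(-3\right) 1 = 5 + - 3 Y 1 = 5 - 3 Y$)
$d{\left(x,J \right)} = \frac{2 x}{-10 + J}$ ($d{\left(x,J \right)} = \frac{x + x}{J + \left(5 - 15\right)} = \frac{2 x}{J + \left(5 - 15\right)} = \frac{2 x}{J - 10} = \frac{2 x}{-10 + J}$)
$\left(k{\left(13 \right)} + d{\left(4,8 \right)}\right) z{\left(-3 \right)} = \left(12 + 2 \cdot 4 \frac{1}{-10 + 8}\right) 9 = \left(12 + 2 \cdot 4 \frac{1}{-2}\right) 9 = \left(12 + 2 \cdot 4 \left(- \frac{1}{2}\right)\right) 9 = \left(12 - 4\right) 9 = 8 \cdot 9 = 72$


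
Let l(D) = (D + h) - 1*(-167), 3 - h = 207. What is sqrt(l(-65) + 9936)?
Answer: sqrt(9834) ≈ 99.167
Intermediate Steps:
h = -204 (h = 3 - 1*207 = 3 - 207 = -204)
l(D) = -37 + D (l(D) = (D - 204) - 1*(-167) = (-204 + D) + 167 = -37 + D)
sqrt(l(-65) + 9936) = sqrt((-37 - 65) + 9936) = sqrt(-102 + 9936) = sqrt(9834)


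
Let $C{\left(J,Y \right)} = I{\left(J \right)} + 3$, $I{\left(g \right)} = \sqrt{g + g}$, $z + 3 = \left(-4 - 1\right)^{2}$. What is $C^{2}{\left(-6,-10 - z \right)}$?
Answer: $-3 + 12 i \sqrt{3} \approx -3.0 + 20.785 i$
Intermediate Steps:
$z = 22$ ($z = -3 + \left(-4 - 1\right)^{2} = -3 + \left(-5\right)^{2} = -3 + 25 = 22$)
$I{\left(g \right)} = \sqrt{2} \sqrt{g}$ ($I{\left(g \right)} = \sqrt{2 g} = \sqrt{2} \sqrt{g}$)
$C{\left(J,Y \right)} = 3 + \sqrt{2} \sqrt{J}$ ($C{\left(J,Y \right)} = \sqrt{2} \sqrt{J} + 3 = 3 + \sqrt{2} \sqrt{J}$)
$C^{2}{\left(-6,-10 - z \right)} = \left(3 + \sqrt{2} \sqrt{-6}\right)^{2} = \left(3 + \sqrt{2} i \sqrt{6}\right)^{2} = \left(3 + 2 i \sqrt{3}\right)^{2}$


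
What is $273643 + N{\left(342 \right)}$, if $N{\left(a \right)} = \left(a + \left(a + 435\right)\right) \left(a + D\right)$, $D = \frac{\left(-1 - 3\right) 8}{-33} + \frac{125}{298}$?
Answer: $\frac{2156581351}{3278} \approx 6.579 \cdot 10^{5}$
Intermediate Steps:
$D = \frac{13661}{9834}$ ($D = \left(-4\right) 8 \left(- \frac{1}{33}\right) + 125 \cdot \frac{1}{298} = \left(-32\right) \left(- \frac{1}{33}\right) + \frac{125}{298} = \frac{32}{33} + \frac{125}{298} = \frac{13661}{9834} \approx 1.3892$)
$N{\left(a \right)} = \left(435 + 2 a\right) \left(\frac{13661}{9834} + a\right)$ ($N{\left(a \right)} = \left(a + \left(a + 435\right)\right) \left(a + \frac{13661}{9834}\right) = \left(a + \left(435 + a\right)\right) \left(\frac{13661}{9834} + a\right) = \left(435 + 2 a\right) \left(\frac{13661}{9834} + a\right)$)
$273643 + N{\left(342 \right)} = 273643 + \left(\frac{1980845}{3278} + 2 \cdot 342^{2} + \frac{2152556}{4917} \cdot 342\right) = 273643 + \left(\frac{1980845}{3278} + 2 \cdot 116964 + \frac{245391384}{1639}\right) = 273643 + \left(\frac{1980845}{3278} + 233928 + \frac{245391384}{1639}\right) = 273643 + \frac{1259579597}{3278} = \frac{2156581351}{3278}$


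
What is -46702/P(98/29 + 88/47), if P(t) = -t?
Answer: 31827413/3579 ≈ 8892.8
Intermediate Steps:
-46702/P(98/29 + 88/47) = -46702*(-1/(98/29 + 88/47)) = -46702/((-1*7158/1363)) = -46702/(-7158/1363) = -46702*(-1363/7158) = 31827413/3579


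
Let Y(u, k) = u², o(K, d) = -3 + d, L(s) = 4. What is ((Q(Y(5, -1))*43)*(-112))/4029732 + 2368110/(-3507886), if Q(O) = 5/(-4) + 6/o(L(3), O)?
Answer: -1871245086388/2776682948787 ≈ -0.67391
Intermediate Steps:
Q(O) = -5/4 + 6/(-3 + O) (Q(O) = 5/(-4) + 6/(-3 + O) = 5*(-¼) + 6/(-3 + O) = -5/4 + 6/(-3 + O))
((Q(Y(5, -1))*43)*(-112))/4029732 + 2368110/(-3507886) = ((((39 - 5*5²)/(4*(-3 + 5²)))*43)*(-112))/4029732 + 2368110/(-3507886) = ((((39 - 5*25)/(4*(-3 + 25)))*43)*(-112))*(1/4029732) + 2368110*(-1/3507886) = ((((¼)*(39 - 125)/22)*43)*(-112))*(1/4029732) - 1184055/1753943 = ((((¼)*(1/22)*(-86))*43)*(-112))*(1/4029732) - 1184055/1753943 = (-43/44*43*(-112))*(1/4029732) - 1184055/1753943 = -1849/44*(-112)*(1/4029732) - 1184055/1753943 = (51772/11)*(1/4029732) - 1184055/1753943 = 1849/1583109 - 1184055/1753943 = -1871245086388/2776682948787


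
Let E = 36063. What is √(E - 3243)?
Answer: 2*√8205 ≈ 181.16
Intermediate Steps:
√(E - 3243) = √(36063 - 3243) = √32820 = 2*√8205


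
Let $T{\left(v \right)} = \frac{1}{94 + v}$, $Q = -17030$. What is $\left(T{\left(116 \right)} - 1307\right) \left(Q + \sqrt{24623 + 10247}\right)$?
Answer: $\frac{467420707}{21} - \frac{274469 \sqrt{34870}}{210} \approx 2.2014 \cdot 10^{7}$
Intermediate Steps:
$\left(T{\left(116 \right)} - 1307\right) \left(Q + \sqrt{24623 + 10247}\right) = \left(\frac{1}{94 + 116} - 1307\right) \left(-17030 + \sqrt{24623 + 10247}\right) = \left(\frac{1}{210} - 1307\right) \left(-17030 + \sqrt{34870}\right) = - \frac{274469 \left(-17030 + \sqrt{34870}\right)}{210} = \frac{467420707}{21} - \frac{274469 \sqrt{34870}}{210}$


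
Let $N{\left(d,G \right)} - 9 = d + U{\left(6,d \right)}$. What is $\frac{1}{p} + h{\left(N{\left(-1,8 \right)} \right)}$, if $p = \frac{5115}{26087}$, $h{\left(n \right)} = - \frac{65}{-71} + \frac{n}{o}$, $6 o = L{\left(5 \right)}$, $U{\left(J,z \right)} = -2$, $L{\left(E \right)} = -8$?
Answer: $\frac{1100819}{726330} \approx 1.5156$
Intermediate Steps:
$o = - \frac{4}{3}$ ($o = \frac{1}{6} \left(-8\right) = - \frac{4}{3} \approx -1.3333$)
$N{\left(d,G \right)} = 7 + d$ ($N{\left(d,G \right)} = 9 + \left(d - 2\right) = 9 + \left(-2 + d\right) = 7 + d$)
$h{\left(n \right)} = \frac{65}{71} - \frac{3 n}{4}$ ($h{\left(n \right)} = - \frac{65}{-71} + \frac{n}{- \frac{4}{3}} = \left(-65\right) \left(- \frac{1}{71}\right) + n \left(- \frac{3}{4}\right) = \frac{65}{71} - \frac{3 n}{4}$)
$p = \frac{5115}{26087}$ ($p = 5115 \cdot \frac{1}{26087} = \frac{5115}{26087} \approx 0.19607$)
$\frac{1}{p} + h{\left(N{\left(-1,8 \right)} \right)} = \frac{1}{\frac{5115}{26087}} + \left(\frac{65}{71} - \frac{3 \left(7 - 1\right)}{4}\right) = \frac{26087}{5115} + \left(\frac{65}{71} - \frac{9}{2}\right) = \frac{26087}{5115} - \frac{509}{142} = \frac{1100819}{726330}$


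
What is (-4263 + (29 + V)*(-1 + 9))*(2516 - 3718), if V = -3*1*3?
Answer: 4931806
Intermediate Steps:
V = -9 (V = -3*3 = -9)
(-4263 + (29 + V)*(-1 + 9))*(2516 - 3718) = (-4263 + (29 - 9)*(-1 + 9))*(2516 - 3718) = (-4263 + 20*8)*(-1202) = (-4263 + 160)*(-1202) = -4103*(-1202) = 4931806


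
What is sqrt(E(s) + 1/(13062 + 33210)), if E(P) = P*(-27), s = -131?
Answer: sqrt(118329118995)/5784 ≈ 59.473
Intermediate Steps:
E(P) = -27*P
sqrt(E(s) + 1/(13062 + 33210)) = sqrt(-27*(-131) + 1/(13062 + 33210)) = sqrt(3537 + 1/46272) = sqrt(163664065/46272) = sqrt(118329118995)/5784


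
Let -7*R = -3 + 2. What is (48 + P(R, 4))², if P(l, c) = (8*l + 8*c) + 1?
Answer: 330625/49 ≈ 6747.4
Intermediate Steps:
R = ⅐ (R = -(-3 + 2)/7 = -⅐*(-1) = ⅐ ≈ 0.14286)
P(l, c) = 1 + 8*c + 8*l (P(l, c) = (8*c + 8*l) + 1 = 1 + 8*c + 8*l)
(48 + P(R, 4))² = (48 + (1 + 8*4 + 8*(⅐)))² = (48 + (1 + 32 + 8/7))² = (48 + 239/7)² = (575/7)² = 330625/49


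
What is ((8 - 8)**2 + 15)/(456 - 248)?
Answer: 15/208 ≈ 0.072115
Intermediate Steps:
((8 - 8)**2 + 15)/(456 - 248) = (0**2 + 15)/208 = (0 + 15)*(1/208) = 15*(1/208) = 15/208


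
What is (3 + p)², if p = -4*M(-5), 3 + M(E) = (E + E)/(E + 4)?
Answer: 625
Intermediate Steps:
M(E) = -3 + 2*E/(4 + E) (M(E) = -3 + (E + E)/(E + 4) = -3 + (2*E)/(4 + E) = -3 + 2*E/(4 + E))
p = -28 (p = -4*(-12 - 1*(-5))/(4 - 5) = -4*(-12 + 5)/(-1) = -(-4)*(-7) = -4*7 = -28)
(3 + p)² = (3 - 28)² = (-25)² = 625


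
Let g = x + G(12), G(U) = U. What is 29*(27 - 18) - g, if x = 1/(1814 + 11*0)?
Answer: 451685/1814 ≈ 249.00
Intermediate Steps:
x = 1/1814 (x = 1/(1814 + 0) = 1/1814 ≈ 0.00055127)
g = 21769/1814 (g = 1/1814 + 12 = 21769/1814 ≈ 12.001)
29*(27 - 18) - g = 29*(27 - 18) - 1*21769/1814 = 29*9 - 21769/1814 = 261 - 21769/1814 = 451685/1814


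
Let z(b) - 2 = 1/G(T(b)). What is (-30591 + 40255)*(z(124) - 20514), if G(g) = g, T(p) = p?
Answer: -6145064592/31 ≈ -1.9823e+8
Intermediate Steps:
z(b) = 2 + 1/b
(-30591 + 40255)*(z(124) - 20514) = (-30591 + 40255)*((2 + 1/124) - 20514) = 9664*((2 + 1/124) - 20514) = 9664*(249/124 - 20514) = 9664*(-2543487/124) = -6145064592/31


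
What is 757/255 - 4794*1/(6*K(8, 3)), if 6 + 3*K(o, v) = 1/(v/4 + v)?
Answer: 9233627/21930 ≈ 421.05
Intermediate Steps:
K(o, v) = -2 + 4/(15*v) (K(o, v) = -2 + 1/(3*(v/4 + v)) = -2 + 1/(3*((5*v/4))) = -2 + (4/(5*v))/3 = -2 + 4/(15*v))
757/255 - 4794*1/(6*K(8, 3)) = 757/255 - 4794*1/(6*(-2 + (4/15)/3)) = 757*(1/255) - 4794*1/(6*(-2 + (4/15)*(1/3))) = 757/255 - 4794*1/(6*(-2 + 4/45)) = 757/255 - 4794/((-86/45*6)) = 757/255 - 4794/(-172/15) = 757/255 - 4794*(-15/172) = 757/255 + 35955/86 = 9233627/21930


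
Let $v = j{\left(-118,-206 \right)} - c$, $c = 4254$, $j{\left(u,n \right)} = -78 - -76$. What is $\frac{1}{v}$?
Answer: $- \frac{1}{4256} \approx -0.00023496$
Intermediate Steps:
$j{\left(u,n \right)} = -2$ ($j{\left(u,n \right)} = -78 + 76 = -2$)
$v = -4256$ ($v = -2 - 4254 = -4256$)
$\frac{1}{v} = \frac{1}{-4256} = - \frac{1}{4256}$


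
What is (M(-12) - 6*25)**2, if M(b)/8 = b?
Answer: 60516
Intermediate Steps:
M(b) = 8*b
(M(-12) - 6*25)**2 = (8*(-12) - 6*25)**2 = (-96 - 150)**2 = (-246)**2 = 60516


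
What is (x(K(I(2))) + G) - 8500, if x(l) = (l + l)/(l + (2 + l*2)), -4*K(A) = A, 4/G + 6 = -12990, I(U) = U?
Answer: -27622999/3249 ≈ -8502.0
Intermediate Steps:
G = -1/3249 (G = 4/(-6 - 12990) = 4/(-12996) = 4*(-1/12996) = -1/3249 ≈ -0.00030779)
K(A) = -A/4
x(l) = 2*l/(2 + 3*l) (x(l) = (2*l)/(l + (2 + 2*l)) = (2*l)/(2 + 3*l) = 2*l/(2 + 3*l))
(x(K(I(2))) + G) - 8500 = (2*(-1/4*2)/(2 + 3*(-1/4*2)) - 1/3249) - 8500 = (2*(-1/2)/(2 + 3*(-1/2)) - 1/3249) - 8500 = (2*(-1/2)/(2 - 3/2) - 1/3249) - 8500 = (2*(-1/2)/(1/2) - 1/3249) - 8500 = (2*(-1/2)*2 - 1/3249) - 8500 = (-2 - 1/3249) - 8500 = -6499/3249 - 8500 = -27622999/3249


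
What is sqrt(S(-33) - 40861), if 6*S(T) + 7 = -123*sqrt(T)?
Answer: sqrt(-1471038 - 738*I*sqrt(33))/6 ≈ 0.29129 - 202.14*I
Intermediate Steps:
S(T) = -7/6 - 41*sqrt(T)/2 (S(T) = -7/6 + (-123*sqrt(T))/6 = -7/6 - 41*sqrt(T)/2)
sqrt(S(-33) - 40861) = sqrt((-7/6 - 41*I*sqrt(33)/2) - 40861) = sqrt(-245173/6 - 41*I*sqrt(33)/2)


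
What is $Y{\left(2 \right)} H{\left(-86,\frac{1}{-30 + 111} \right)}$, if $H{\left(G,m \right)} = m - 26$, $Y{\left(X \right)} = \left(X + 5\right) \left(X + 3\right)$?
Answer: $- \frac{73675}{81} \approx -909.57$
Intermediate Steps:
$Y{\left(X \right)} = \left(3 + X\right) \left(5 + X\right)$ ($Y{\left(X \right)} = \left(5 + X\right) \left(3 + X\right) = \left(3 + X\right) \left(5 + X\right)$)
$H{\left(G,m \right)} = -26 + m$
$Y{\left(2 \right)} H{\left(-86,\frac{1}{-30 + 111} \right)} = \left(15 + 2^{2} + 8 \cdot 2\right) \left(-26 + \frac{1}{-30 + 111}\right) = \left(15 + 4 + 16\right) \left(-26 + \frac{1}{81}\right) = 35 \left(-26 + \frac{1}{81}\right) = 35 \left(- \frac{2105}{81}\right) = - \frac{73675}{81}$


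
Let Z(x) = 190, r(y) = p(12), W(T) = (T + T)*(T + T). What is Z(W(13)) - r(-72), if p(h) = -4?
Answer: 194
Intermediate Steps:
W(T) = 4*T² (W(T) = (2*T)*(2*T) = 4*T²)
r(y) = -4
Z(W(13)) - r(-72) = 190 - 1*(-4) = 190 + 4 = 194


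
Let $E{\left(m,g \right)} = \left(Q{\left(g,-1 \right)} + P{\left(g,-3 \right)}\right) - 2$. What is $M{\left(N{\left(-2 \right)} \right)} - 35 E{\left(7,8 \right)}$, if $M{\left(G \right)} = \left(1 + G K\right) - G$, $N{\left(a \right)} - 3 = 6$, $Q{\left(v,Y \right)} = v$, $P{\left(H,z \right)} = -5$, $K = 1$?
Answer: $-34$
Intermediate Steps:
$N{\left(a \right)} = 9$ ($N{\left(a \right)} = 3 + 6 = 9$)
$E{\left(m,g \right)} = -7 + g$ ($E{\left(m,g \right)} = \left(g - 5\right) - 2 = \left(-5 + g\right) - 2 = -7 + g$)
$M{\left(G \right)} = 1$ ($M{\left(G \right)} = \left(1 + G 1\right) - G = \left(1 + G\right) - G = 1$)
$M{\left(N{\left(-2 \right)} \right)} - 35 E{\left(7,8 \right)} = 1 - 35 \left(-7 + 8\right) = 1 - 35 = -34$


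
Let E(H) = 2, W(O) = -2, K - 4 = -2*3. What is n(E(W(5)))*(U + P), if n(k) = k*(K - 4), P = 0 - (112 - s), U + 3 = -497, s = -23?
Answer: 7620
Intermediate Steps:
U = -500 (U = -3 - 497 = -500)
K = -2 (K = 4 - 2*3 = 4 - 6 = -2)
P = -135 (P = 0 - (112 - 1*(-23)) = 0 - (112 + 23) = 0 - 1*135 = 0 - 135 = -135)
n(k) = -6*k (n(k) = k*(-2 - 4) = k*(-6) = -6*k)
n(E(W(5)))*(U + P) = (-6*2)*(-500 - 135) = -12*(-635) = 7620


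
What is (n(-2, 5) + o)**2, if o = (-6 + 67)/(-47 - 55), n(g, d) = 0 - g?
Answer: 20449/10404 ≈ 1.9655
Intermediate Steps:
n(g, d) = -g
o = -61/102 (o = 61/(-102) = 61*(-1/102) = -61/102 ≈ -0.59804)
(n(-2, 5) + o)**2 = (-1*(-2) - 61/102)**2 = (2 - 61/102)**2 = (143/102)**2 = 20449/10404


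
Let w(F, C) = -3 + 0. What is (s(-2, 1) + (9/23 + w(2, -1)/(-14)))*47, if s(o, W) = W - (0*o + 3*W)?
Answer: -21103/322 ≈ -65.537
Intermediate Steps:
w(F, C) = -3
s(o, W) = -2*W (s(o, W) = W - (0 + 3*W) = W - 3*W = -2*W)
(s(-2, 1) + (9/23 + w(2, -1)/(-14)))*47 = (-2*1 + (9/23 - 3/(-14)))*47 = (-2 + (9*(1/23) - 3*(-1/14)))*47 = (-2 + (9/23 + 3/14))*47 = (-2 + 195/322)*47 = -449/322*47 = -21103/322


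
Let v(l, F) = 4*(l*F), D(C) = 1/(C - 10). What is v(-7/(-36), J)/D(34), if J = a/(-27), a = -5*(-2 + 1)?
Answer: -280/81 ≈ -3.4568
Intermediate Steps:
a = 5 (a = -5*(-1) = 5)
J = -5/27 (J = 5/(-27) = 5*(-1/27) = -5/27 ≈ -0.18519)
D(C) = 1/(-10 + C)
v(l, F) = 4*F*l (v(l, F) = 4*(F*l) = 4*F*l)
v(-7/(-36), J)/D(34) = (4*(-5/27)*(-7/(-36)))/(1/(-10 + 34)) = (4*(-5/27)*(-7*(-1/36)))/(1/24) = (4*(-5/27)*(7/36))/(1/24) = -35/243*24 = -280/81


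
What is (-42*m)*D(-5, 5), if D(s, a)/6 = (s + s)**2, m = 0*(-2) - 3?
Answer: 75600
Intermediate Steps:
m = -3 (m = 0 - 3 = -3)
D(s, a) = 24*s**2 (D(s, a) = 6*(s + s)**2 = 6*(2*s)**2 = 6*(4*s**2) = 24*s**2)
(-42*m)*D(-5, 5) = (-42*(-3))*(24*(-5)**2) = 126*(24*25) = 126*600 = 75600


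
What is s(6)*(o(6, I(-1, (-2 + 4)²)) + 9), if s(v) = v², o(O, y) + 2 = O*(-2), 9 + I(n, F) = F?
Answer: -180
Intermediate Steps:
I(n, F) = -9 + F
o(O, y) = -2 - 2*O (o(O, y) = -2 + O*(-2) = -2 - 2*O)
s(6)*(o(6, I(-1, (-2 + 4)²)) + 9) = 6²*((-2 - 2*6) + 9) = 36*((-2 - 12) + 9) = 36*(-14 + 9) = 36*(-5) = -180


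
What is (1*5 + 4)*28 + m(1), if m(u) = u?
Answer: 253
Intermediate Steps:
(1*5 + 4)*28 + m(1) = (1*5 + 4)*28 + 1 = (5 + 4)*28 + 1 = 9*28 + 1 = 252 + 1 = 253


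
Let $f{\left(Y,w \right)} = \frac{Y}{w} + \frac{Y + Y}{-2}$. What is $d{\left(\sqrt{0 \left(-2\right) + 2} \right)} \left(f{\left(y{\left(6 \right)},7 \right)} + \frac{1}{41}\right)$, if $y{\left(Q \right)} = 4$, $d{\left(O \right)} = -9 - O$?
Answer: $\frac{8793}{287} + \frac{977 \sqrt{2}}{287} \approx 35.452$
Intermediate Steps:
$f{\left(Y,w \right)} = - Y + \frac{Y}{w}$ ($f{\left(Y,w \right)} = \frac{Y}{w} + 2 Y \left(- \frac{1}{2}\right) = \frac{Y}{w} - Y = - Y + \frac{Y}{w}$)
$d{\left(\sqrt{0 \left(-2\right) + 2} \right)} \left(f{\left(y{\left(6 \right)},7 \right)} + \frac{1}{41}\right) = \left(-9 - \sqrt{0 \left(-2\right) + 2}\right) \left(\left(\left(-1\right) 4 + \frac{4}{7}\right) + \frac{1}{41}\right) = \left(-9 - \sqrt{0 + 2}\right) \left(\left(-4 + 4 \cdot \frac{1}{7}\right) + \frac{1}{41}\right) = \left(-9 - \sqrt{2}\right) \left(\left(-4 + \frac{4}{7}\right) + \frac{1}{41}\right) = \left(-9 - \sqrt{2}\right) \left(- \frac{24}{7} + \frac{1}{41}\right) = \left(-9 - \sqrt{2}\right) \left(- \frac{977}{287}\right) = \frac{8793}{287} + \frac{977 \sqrt{2}}{287}$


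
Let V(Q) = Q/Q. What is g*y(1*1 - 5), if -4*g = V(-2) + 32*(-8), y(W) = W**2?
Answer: 1020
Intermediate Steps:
V(Q) = 1
g = 255/4 (g = -(1 + 32*(-8))/4 = -(1 - 256)/4 = -1/4*(-255) = 255/4 ≈ 63.750)
g*y(1*1 - 5) = 255*(1*1 - 5)**2/4 = 255*(1 - 5)**2/4 = (255/4)*(-4)**2 = (255/4)*16 = 1020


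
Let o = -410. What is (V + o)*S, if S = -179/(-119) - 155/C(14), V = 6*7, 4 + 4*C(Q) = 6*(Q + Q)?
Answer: 4087008/4879 ≈ 837.67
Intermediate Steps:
C(Q) = -1 + 3*Q (C(Q) = -1 + (6*(Q + Q))/4 = -1 + (6*(2*Q))/4 = -1 + (12*Q)/4 = -1 + 3*Q)
V = 42
S = -11106/4879 (S = -179/(-119) - 155/(-1 + 3*14) = -179*(-1/119) - 155/(-1 + 42) = 179/119 - 155/41 = -11106/4879 ≈ -2.2763)
(V + o)*S = (42 - 410)*(-11106/4879) = -368*(-11106/4879) = 4087008/4879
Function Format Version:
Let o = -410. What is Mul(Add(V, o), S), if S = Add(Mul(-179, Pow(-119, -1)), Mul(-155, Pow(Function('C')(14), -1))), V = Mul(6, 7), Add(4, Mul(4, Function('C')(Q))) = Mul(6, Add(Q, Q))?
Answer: Rational(4087008, 4879) ≈ 837.67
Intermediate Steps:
Function('C')(Q) = Add(-1, Mul(3, Q)) (Function('C')(Q) = Add(-1, Mul(Rational(1, 4), Mul(6, Add(Q, Q)))) = Add(-1, Mul(Rational(1, 4), Mul(6, Mul(2, Q)))) = Add(-1, Mul(Rational(1, 4), Mul(12, Q))) = Add(-1, Mul(3, Q)))
V = 42
S = Rational(-11106, 4879) (S = Add(Mul(-179, Pow(-119, -1)), Mul(-155, Pow(Add(-1, Mul(3, 14)), -1))) = Add(Mul(-179, Rational(-1, 119)), Mul(-155, Pow(Add(-1, 42), -1))) = Add(Rational(179, 119), Mul(-155, Pow(41, -1))) = Add(Rational(179, 119), Mul(-155, Rational(1, 41))) = Add(Rational(179, 119), Rational(-155, 41)) = Rational(-11106, 4879) ≈ -2.2763)
Mul(Add(V, o), S) = Mul(Add(42, -410), Rational(-11106, 4879)) = Mul(-368, Rational(-11106, 4879)) = Rational(4087008, 4879)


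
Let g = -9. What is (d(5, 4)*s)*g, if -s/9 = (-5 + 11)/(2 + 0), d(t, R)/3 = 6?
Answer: 4374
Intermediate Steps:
d(t, R) = 18 (d(t, R) = 3*6 = 18)
s = -27 (s = -9*(-5 + 11)/(2 + 0) = -54/2 = -9*3 = -27)
(d(5, 4)*s)*g = (18*(-27))*(-9) = -486*(-9) = 4374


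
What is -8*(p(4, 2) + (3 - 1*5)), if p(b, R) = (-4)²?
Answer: -112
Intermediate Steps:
p(b, R) = 16
-8*(p(4, 2) + (3 - 1*5)) = -8*(16 + (3 - 1*5)) = -8*(16 + (3 - 5)) = -8*(16 - 2) = -8*14 = -112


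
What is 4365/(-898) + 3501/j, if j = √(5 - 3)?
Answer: -4365/898 + 3501*√2/2 ≈ 2470.7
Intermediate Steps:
j = √2 ≈ 1.4142
4365/(-898) + 3501/j = 4365/(-898) + 3501/(√2) = 4365*(-1/898) + 3501*(√2/2) = -4365/898 + 3501*√2/2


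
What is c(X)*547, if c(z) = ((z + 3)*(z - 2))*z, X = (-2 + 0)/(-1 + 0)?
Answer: 0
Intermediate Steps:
X = 2 (X = -2/(-1) = -2*(-1) = 2)
c(z) = z*(-2 + z)*(3 + z) (c(z) = ((3 + z)*(-2 + z))*z = ((-2 + z)*(3 + z))*z = z*(-2 + z)*(3 + z))
c(X)*547 = (2*(-6 + 2 + 2²))*547 = (2*(-6 + 2 + 4))*547 = (2*0)*547 = 0*547 = 0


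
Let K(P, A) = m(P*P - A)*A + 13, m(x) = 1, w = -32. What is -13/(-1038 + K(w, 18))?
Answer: 13/1007 ≈ 0.012910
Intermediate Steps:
K(P, A) = 13 + A (K(P, A) = 1*A + 13 = A + 13 = 13 + A)
-13/(-1038 + K(w, 18)) = -13/(-1038 + (13 + 18)) = -13/(-1038 + 31) = -13/(-1007) = -13*(-1/1007) = 13/1007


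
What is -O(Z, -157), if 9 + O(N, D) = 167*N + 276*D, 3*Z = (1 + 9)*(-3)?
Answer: 45011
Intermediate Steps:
Z = -10 (Z = ((1 + 9)*(-3))/3 = (10*(-3))/3 = (⅓)*(-30) = -10)
O(N, D) = -9 + 167*N + 276*D (O(N, D) = -9 + (167*N + 276*D) = -9 + 167*N + 276*D)
-O(Z, -157) = -(-9 + 167*(-10) + 276*(-157)) = -(-9 - 1670 - 43332) = -1*(-45011) = 45011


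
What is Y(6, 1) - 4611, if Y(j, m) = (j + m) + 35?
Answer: -4569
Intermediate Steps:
Y(j, m) = 35 + j + m
Y(6, 1) - 4611 = (35 + 6 + 1) - 4611 = 42 - 4611 = -4569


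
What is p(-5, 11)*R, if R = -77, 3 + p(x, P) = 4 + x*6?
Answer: 2233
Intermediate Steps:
p(x, P) = 1 + 6*x (p(x, P) = -3 + (4 + x*6) = -3 + (4 + 6*x) = 1 + 6*x)
p(-5, 11)*R = (1 + 6*(-5))*(-77) = (1 - 30)*(-77) = -29*(-77) = 2233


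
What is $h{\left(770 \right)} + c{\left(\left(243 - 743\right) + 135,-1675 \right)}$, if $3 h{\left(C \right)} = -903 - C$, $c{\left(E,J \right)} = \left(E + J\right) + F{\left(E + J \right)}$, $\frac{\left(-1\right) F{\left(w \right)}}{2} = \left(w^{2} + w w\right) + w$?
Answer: $- \frac{49934753}{3} \approx -1.6645 \cdot 10^{7}$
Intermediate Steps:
$F{\left(w \right)} = - 4 w^{2} - 2 w$ ($F{\left(w \right)} = - 2 \left(\left(w^{2} + w w\right) + w\right) = - 2 \left(\left(w^{2} + w^{2}\right) + w\right) = - 2 \left(2 w^{2} + w\right) = - 2 \left(w + 2 w^{2}\right) = - 4 w^{2} - 2 w$)
$c{\left(E,J \right)} = E + J - 2 \left(E + J\right) \left(1 + 2 E + 2 J\right)$ ($c{\left(E,J \right)} = \left(E + J\right) - 2 \left(E + J\right) \left(1 + 2 \left(E + J\right)\right) = \left(E + J\right) - 2 \left(E + J\right) \left(1 + \left(2 E + 2 J\right)\right) = \left(E + J\right) - 2 \left(E + J\right) \left(1 + 2 E + 2 J\right) = E + J - 2 \left(E + J\right) \left(1 + 2 E + 2 J\right)$)
$h{\left(C \right)} = -301 - \frac{C}{3}$ ($h{\left(C \right)} = \frac{-903 - C}{3} = -301 - \frac{C}{3}$)
$h{\left(770 \right)} + c{\left(\left(243 - 743\right) + 135,-1675 \right)} = \left(-301 - \frac{770}{3}\right) - \left(2040 + 2 \left(\left(\left(243 - 743\right) + 135\right) - 1675\right) \left(1 + 2 \left(\left(243 - 743\right) + 135\right) + 2 \left(-1675\right)\right)\right) = \left(-301 - \frac{770}{3}\right) - \left(2040 + 2 \left(\left(-500 + 135\right) - 1675\right) \left(1 + 2 \left(-500 + 135\right) - 3350\right)\right) = - \frac{1673}{3} - \left(2040 + 2 \left(-365 - 1675\right) \left(1 + 2 \left(-365\right) - 3350\right)\right) = - \frac{1673}{3} - \left(2040 - 4080 \left(1 - 730 - 3350\right)\right) = - \frac{1673}{3} - \left(2040 + 16642320\right) = - \frac{1673}{3} - 16644360 = - \frac{49934753}{3}$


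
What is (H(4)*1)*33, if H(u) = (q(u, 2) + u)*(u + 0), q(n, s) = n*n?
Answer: 2640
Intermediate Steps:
q(n, s) = n**2
H(u) = u*(u + u**2) (H(u) = (u**2 + u)*(u + 0) = (u + u**2)*u = u*(u + u**2))
(H(4)*1)*33 = ((4**2*(1 + 4))*1)*33 = ((16*5)*1)*33 = (80*1)*33 = 80*33 = 2640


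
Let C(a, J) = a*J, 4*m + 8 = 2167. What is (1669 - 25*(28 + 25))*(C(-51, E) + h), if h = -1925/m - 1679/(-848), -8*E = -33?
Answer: -16686834603/228854 ≈ -72915.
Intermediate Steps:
E = 33/8 (E = -1/8*(-33) = 33/8 ≈ 4.1250)
m = 2159/4 (m = -2 + (1/4)*2167 = -2 + 2167/4 = 2159/4 ≈ 539.75)
h = -2904639/1830832 (h = -1925/2159/4 - 1679/(-848) = -1925*4/2159 - 1679*(-1/848) = -7700/2159 + 1679/848 = -2904639/1830832 ≈ -1.5865)
C(a, J) = J*a
(1669 - 25*(28 + 25))*(C(-51, E) + h) = (1669 - 25*(28 + 25))*((33/8)*(-51) - 2904639/1830832) = (1669 - 25*53)*(-1683/8 - 2904639/1830832) = (1669 - 1325)*(-388065921/1830832) = 344*(-388065921/1830832) = -16686834603/228854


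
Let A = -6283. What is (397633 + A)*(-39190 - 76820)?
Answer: -45400513500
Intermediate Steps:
(397633 + A)*(-39190 - 76820) = (397633 - 6283)*(-39190 - 76820) = 391350*(-116010) = -45400513500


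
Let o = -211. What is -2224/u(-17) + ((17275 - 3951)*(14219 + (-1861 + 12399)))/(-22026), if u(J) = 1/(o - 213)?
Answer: 10220063554/11013 ≈ 9.2800e+5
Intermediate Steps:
u(J) = -1/424 (u(J) = 1/(-211 - 213) = 1/(-424) = -1/424)
-2224/u(-17) + ((17275 - 3951)*(14219 + (-1861 + 12399)))/(-22026) = -2224/(-1/424) + ((17275 - 3951)*(14219 + (-1861 + 12399)))/(-22026) = -2224*(-424) + (13324*(14219 + 10538))*(-1/22026) = 942976 + (13324*24757)*(-1/22026) = 942976 + 329862268*(-1/22026) = 942976 - 164931134/11013 = 10220063554/11013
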